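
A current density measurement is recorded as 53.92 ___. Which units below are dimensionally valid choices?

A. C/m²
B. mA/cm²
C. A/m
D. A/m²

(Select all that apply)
B, D

current density has SI base units: A / m^2

Checking each option against A / m^2:
  A. C/m²: ✗ does not match
  B. mA/cm²: ✓ matches
  C. A/m: ✗ does not match
  D. A/m²: ✓ matches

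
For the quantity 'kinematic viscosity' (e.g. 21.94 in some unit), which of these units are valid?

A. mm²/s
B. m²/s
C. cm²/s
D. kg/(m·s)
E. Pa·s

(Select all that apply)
A, B, C

kinematic viscosity has SI base units: m^2 / s

Checking each option against m^2 / s:
  A. mm²/s: ✓ matches
  B. m²/s: ✓ matches
  C. cm²/s: ✓ matches
  D. kg/(m·s): ✗ does not match
  E. Pa·s: ✗ does not match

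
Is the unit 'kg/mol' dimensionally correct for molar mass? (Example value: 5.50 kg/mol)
Yes

molar mass has SI base units: kg / mol
kg/mol reduces to the same SI base units, so it is a valid unit for molar mass.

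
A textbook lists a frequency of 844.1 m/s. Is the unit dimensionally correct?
No

frequency has SI base units: 1 / s
m/s does NOT reduce to 1 / s; a valid unit for frequency would be e.g. Hz.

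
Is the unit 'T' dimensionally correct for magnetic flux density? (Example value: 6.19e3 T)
Yes

magnetic flux density has SI base units: kg / (A * s^2)
T reduces to the same SI base units, so it is a valid unit for magnetic flux density.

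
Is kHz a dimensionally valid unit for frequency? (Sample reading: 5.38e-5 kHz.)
Yes

frequency has SI base units: 1 / s
kHz reduces to the same SI base units, so it is a valid unit for frequency.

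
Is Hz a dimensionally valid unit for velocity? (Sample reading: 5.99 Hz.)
No

velocity has SI base units: m / s
Hz does NOT reduce to m / s; a valid unit for velocity would be e.g. m/s.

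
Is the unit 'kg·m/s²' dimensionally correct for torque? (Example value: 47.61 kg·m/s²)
No

torque has SI base units: kg * m^2 / s^2
kg·m/s² does NOT reduce to kg * m^2 / s^2; a valid unit for torque would be e.g. N·m.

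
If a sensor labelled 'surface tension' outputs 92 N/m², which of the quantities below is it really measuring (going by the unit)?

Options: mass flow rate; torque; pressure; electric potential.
pressure

surface tension should have units dimensionally equivalent to kg / s^2 (e.g. N/m).
The given unit 'N/m²' reduces to kg / (m * s^2). Of the listed options, that is the dimensionality of pressure.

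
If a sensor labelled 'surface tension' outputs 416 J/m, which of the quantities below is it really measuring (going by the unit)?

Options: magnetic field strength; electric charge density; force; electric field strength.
force

surface tension should have units dimensionally equivalent to kg / s^2 (e.g. N/m).
The given unit 'J/m' reduces to kg * m / s^2. Of the listed options, that is the dimensionality of force.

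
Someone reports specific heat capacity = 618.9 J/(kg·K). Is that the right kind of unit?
Yes

specific heat capacity has SI base units: m^2 / (s^2 * K)
J/(kg·K) reduces to the same SI base units, so it is a valid unit for specific heat capacity.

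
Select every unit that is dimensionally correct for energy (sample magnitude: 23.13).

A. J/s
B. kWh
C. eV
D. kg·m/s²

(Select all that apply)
B, C

energy has SI base units: kg * m^2 / s^2

Checking each option against kg * m^2 / s^2:
  A. J/s: ✗ does not match
  B. kWh: ✓ matches
  C. eV: ✓ matches
  D. kg·m/s²: ✗ does not match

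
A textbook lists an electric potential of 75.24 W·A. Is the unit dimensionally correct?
No

electric potential has SI base units: kg * m^2 / (A * s^3)
W·A does NOT reduce to kg * m^2 / (A * s^3); a valid unit for electric potential would be e.g. V.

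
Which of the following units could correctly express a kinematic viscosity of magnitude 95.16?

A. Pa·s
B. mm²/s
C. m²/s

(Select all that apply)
B, C

kinematic viscosity has SI base units: m^2 / s

Checking each option against m^2 / s:
  A. Pa·s: ✗ does not match
  B. mm²/s: ✓ matches
  C. m²/s: ✓ matches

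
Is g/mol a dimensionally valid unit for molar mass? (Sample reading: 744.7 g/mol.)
Yes

molar mass has SI base units: kg / mol
g/mol reduces to the same SI base units, so it is a valid unit for molar mass.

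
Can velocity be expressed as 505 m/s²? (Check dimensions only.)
No

velocity has SI base units: m / s
m/s² does NOT reduce to m / s; a valid unit for velocity would be e.g. m/s.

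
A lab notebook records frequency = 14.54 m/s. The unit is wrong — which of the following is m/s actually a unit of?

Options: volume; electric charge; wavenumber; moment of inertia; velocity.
velocity

frequency should have units dimensionally equivalent to 1 / s (e.g. Hz).
The given unit 'm/s' reduces to m / s. Of the listed options, that is the dimensionality of velocity.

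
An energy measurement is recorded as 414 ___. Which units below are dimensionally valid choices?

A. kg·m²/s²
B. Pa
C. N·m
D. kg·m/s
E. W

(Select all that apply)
A, C

energy has SI base units: kg * m^2 / s^2

Checking each option against kg * m^2 / s^2:
  A. kg·m²/s²: ✓ matches
  B. Pa: ✗ does not match
  C. N·m: ✓ matches
  D. kg·m/s: ✗ does not match
  E. W: ✗ does not match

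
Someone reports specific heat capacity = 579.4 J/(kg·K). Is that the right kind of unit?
Yes

specific heat capacity has SI base units: m^2 / (s^2 * K)
J/(kg·K) reduces to the same SI base units, so it is a valid unit for specific heat capacity.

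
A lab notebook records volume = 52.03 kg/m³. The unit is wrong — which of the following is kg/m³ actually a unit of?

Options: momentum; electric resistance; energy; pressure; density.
density

volume should have units dimensionally equivalent to m^3 (e.g. m³).
The given unit 'kg/m³' reduces to kg / m^3. Of the listed options, that is the dimensionality of density.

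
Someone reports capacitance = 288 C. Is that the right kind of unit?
No

capacitance has SI base units: A^2 * s^4 / (kg * m^2)
C does NOT reduce to A^2 * s^4 / (kg * m^2); a valid unit for capacitance would be e.g. F.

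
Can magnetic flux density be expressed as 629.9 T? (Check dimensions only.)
Yes

magnetic flux density has SI base units: kg / (A * s^2)
T reduces to the same SI base units, so it is a valid unit for magnetic flux density.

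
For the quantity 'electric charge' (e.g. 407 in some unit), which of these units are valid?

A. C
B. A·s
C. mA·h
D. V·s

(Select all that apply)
A, B, C

electric charge has SI base units: A * s

Checking each option against A * s:
  A. C: ✓ matches
  B. A·s: ✓ matches
  C. mA·h: ✓ matches
  D. V·s: ✗ does not match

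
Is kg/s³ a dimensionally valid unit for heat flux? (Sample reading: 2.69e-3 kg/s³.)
Yes

heat flux has SI base units: kg / s^3
kg/s³ reduces to the same SI base units, so it is a valid unit for heat flux.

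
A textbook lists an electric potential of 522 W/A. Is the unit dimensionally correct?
Yes

electric potential has SI base units: kg * m^2 / (A * s^3)
W/A reduces to the same SI base units, so it is a valid unit for electric potential.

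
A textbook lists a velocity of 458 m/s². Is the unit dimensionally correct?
No

velocity has SI base units: m / s
m/s² does NOT reduce to m / s; a valid unit for velocity would be e.g. m/s.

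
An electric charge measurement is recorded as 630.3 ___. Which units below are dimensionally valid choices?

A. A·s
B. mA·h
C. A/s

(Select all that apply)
A, B

electric charge has SI base units: A * s

Checking each option against A * s:
  A. A·s: ✓ matches
  B. mA·h: ✓ matches
  C. A/s: ✗ does not match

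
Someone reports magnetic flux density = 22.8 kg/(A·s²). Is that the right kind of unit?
Yes

magnetic flux density has SI base units: kg / (A * s^2)
kg/(A·s²) reduces to the same SI base units, so it is a valid unit for magnetic flux density.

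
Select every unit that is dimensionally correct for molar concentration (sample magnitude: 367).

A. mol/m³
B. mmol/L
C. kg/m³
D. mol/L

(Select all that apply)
A, B, D

molar concentration has SI base units: mol / m^3

Checking each option against mol / m^3:
  A. mol/m³: ✓ matches
  B. mmol/L: ✓ matches
  C. kg/m³: ✗ does not match
  D. mol/L: ✓ matches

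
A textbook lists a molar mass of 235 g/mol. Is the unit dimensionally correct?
Yes

molar mass has SI base units: kg / mol
g/mol reduces to the same SI base units, so it is a valid unit for molar mass.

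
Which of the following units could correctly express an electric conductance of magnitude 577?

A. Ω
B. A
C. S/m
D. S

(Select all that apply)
D

electric conductance has SI base units: A^2 * s^3 / (kg * m^2)

Checking each option against A^2 * s^3 / (kg * m^2):
  A. Ω: ✗ does not match
  B. A: ✗ does not match
  C. S/m: ✗ does not match
  D. S: ✓ matches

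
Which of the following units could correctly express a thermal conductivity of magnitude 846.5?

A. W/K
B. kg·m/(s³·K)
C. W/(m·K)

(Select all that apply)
B, C

thermal conductivity has SI base units: kg * m / (s^3 * K)

Checking each option against kg * m / (s^3 * K):
  A. W/K: ✗ does not match
  B. kg·m/(s³·K): ✓ matches
  C. W/(m·K): ✓ matches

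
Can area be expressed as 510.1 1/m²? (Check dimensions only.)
No

area has SI base units: m^2
1/m² does NOT reduce to m^2; a valid unit for area would be e.g. m².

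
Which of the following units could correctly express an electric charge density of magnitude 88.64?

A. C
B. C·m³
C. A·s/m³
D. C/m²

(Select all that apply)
C

electric charge density has SI base units: A * s / m^3

Checking each option against A * s / m^3:
  A. C: ✗ does not match
  B. C·m³: ✗ does not match
  C. A·s/m³: ✓ matches
  D. C/m²: ✗ does not match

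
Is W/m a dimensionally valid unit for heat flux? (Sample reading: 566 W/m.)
No

heat flux has SI base units: kg / s^3
W/m does NOT reduce to kg / s^3; a valid unit for heat flux would be e.g. W/m².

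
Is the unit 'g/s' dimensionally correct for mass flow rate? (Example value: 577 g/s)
Yes

mass flow rate has SI base units: kg / s
g/s reduces to the same SI base units, so it is a valid unit for mass flow rate.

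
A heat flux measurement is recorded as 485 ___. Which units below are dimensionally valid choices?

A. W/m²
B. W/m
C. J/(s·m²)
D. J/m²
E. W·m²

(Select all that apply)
A, C

heat flux has SI base units: kg / s^3

Checking each option against kg / s^3:
  A. W/m²: ✓ matches
  B. W/m: ✗ does not match
  C. J/(s·m²): ✓ matches
  D. J/m²: ✗ does not match
  E. W·m²: ✗ does not match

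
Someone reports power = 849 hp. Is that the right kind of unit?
Yes

power has SI base units: kg * m^2 / s^3
hp reduces to the same SI base units, so it is a valid unit for power.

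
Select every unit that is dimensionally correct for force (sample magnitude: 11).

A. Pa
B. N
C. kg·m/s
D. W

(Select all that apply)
B

force has SI base units: kg * m / s^2

Checking each option against kg * m / s^2:
  A. Pa: ✗ does not match
  B. N: ✓ matches
  C. kg·m/s: ✗ does not match
  D. W: ✗ does not match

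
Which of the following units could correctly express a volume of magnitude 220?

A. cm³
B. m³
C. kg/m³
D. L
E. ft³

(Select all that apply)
A, B, D, E

volume has SI base units: m^3

Checking each option against m^3:
  A. cm³: ✓ matches
  B. m³: ✓ matches
  C. kg/m³: ✗ does not match
  D. L: ✓ matches
  E. ft³: ✓ matches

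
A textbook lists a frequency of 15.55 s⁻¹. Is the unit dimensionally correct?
Yes

frequency has SI base units: 1 / s
s⁻¹ reduces to the same SI base units, so it is a valid unit for frequency.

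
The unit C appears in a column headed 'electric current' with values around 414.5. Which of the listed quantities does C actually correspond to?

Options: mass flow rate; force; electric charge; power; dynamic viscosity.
electric charge

electric current should have units dimensionally equivalent to A (e.g. A).
The given unit 'C' reduces to A * s. Of the listed options, that is the dimensionality of electric charge.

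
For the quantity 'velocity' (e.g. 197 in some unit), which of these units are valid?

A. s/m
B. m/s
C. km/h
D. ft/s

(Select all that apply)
B, C, D

velocity has SI base units: m / s

Checking each option against m / s:
  A. s/m: ✗ does not match
  B. m/s: ✓ matches
  C. km/h: ✓ matches
  D. ft/s: ✓ matches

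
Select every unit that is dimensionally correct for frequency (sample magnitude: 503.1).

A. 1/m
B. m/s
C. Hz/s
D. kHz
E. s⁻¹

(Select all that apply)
D, E

frequency has SI base units: 1 / s

Checking each option against 1 / s:
  A. 1/m: ✗ does not match
  B. m/s: ✗ does not match
  C. Hz/s: ✗ does not match
  D. kHz: ✓ matches
  E. s⁻¹: ✓ matches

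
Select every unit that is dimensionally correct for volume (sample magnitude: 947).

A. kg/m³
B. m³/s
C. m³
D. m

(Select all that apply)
C

volume has SI base units: m^3

Checking each option against m^3:
  A. kg/m³: ✗ does not match
  B. m³/s: ✗ does not match
  C. m³: ✓ matches
  D. m: ✗ does not match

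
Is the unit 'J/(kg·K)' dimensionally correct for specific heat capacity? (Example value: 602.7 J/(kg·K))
Yes

specific heat capacity has SI base units: m^2 / (s^2 * K)
J/(kg·K) reduces to the same SI base units, so it is a valid unit for specific heat capacity.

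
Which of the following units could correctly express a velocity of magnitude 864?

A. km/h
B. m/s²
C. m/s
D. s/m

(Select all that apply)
A, C

velocity has SI base units: m / s

Checking each option against m / s:
  A. km/h: ✓ matches
  B. m/s²: ✗ does not match
  C. m/s: ✓ matches
  D. s/m: ✗ does not match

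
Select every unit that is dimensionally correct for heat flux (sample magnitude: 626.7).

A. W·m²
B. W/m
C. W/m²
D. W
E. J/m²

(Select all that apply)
C

heat flux has SI base units: kg / s^3

Checking each option against kg / s^3:
  A. W·m²: ✗ does not match
  B. W/m: ✗ does not match
  C. W/m²: ✓ matches
  D. W: ✗ does not match
  E. J/m²: ✗ does not match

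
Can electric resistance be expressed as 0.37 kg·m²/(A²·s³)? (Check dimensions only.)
Yes

electric resistance has SI base units: kg * m^2 / (A^2 * s^3)
kg·m²/(A²·s³) reduces to the same SI base units, so it is a valid unit for electric resistance.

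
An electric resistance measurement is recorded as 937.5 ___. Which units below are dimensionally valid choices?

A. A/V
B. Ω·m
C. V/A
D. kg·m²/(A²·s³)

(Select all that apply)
C, D

electric resistance has SI base units: kg * m^2 / (A^2 * s^3)

Checking each option against kg * m^2 / (A^2 * s^3):
  A. A/V: ✗ does not match
  B. Ω·m: ✗ does not match
  C. V/A: ✓ matches
  D. kg·m²/(A²·s³): ✓ matches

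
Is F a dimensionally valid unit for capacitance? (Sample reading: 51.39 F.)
Yes

capacitance has SI base units: A^2 * s^4 / (kg * m^2)
F reduces to the same SI base units, so it is a valid unit for capacitance.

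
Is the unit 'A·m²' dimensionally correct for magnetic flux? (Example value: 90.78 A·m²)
No

magnetic flux has SI base units: kg * m^2 / (A * s^2)
A·m² does NOT reduce to kg * m^2 / (A * s^2); a valid unit for magnetic flux would be e.g. Wb.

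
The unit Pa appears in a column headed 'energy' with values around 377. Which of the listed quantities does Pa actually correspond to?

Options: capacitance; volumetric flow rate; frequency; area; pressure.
pressure

energy should have units dimensionally equivalent to kg * m^2 / s^2 (e.g. J).
The given unit 'Pa' reduces to kg / (m * s^2). Of the listed options, that is the dimensionality of pressure.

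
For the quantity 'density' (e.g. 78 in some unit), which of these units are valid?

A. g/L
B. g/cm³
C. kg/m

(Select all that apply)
A, B

density has SI base units: kg / m^3

Checking each option against kg / m^3:
  A. g/L: ✓ matches
  B. g/cm³: ✓ matches
  C. kg/m: ✗ does not match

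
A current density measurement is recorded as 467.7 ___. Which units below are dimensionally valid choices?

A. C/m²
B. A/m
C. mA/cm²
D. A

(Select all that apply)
C

current density has SI base units: A / m^2

Checking each option against A / m^2:
  A. C/m²: ✗ does not match
  B. A/m: ✗ does not match
  C. mA/cm²: ✓ matches
  D. A: ✗ does not match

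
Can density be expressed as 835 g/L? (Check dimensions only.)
Yes

density has SI base units: kg / m^3
g/L reduces to the same SI base units, so it is a valid unit for density.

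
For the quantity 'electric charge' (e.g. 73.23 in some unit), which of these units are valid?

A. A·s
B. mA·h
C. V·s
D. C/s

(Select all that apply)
A, B

electric charge has SI base units: A * s

Checking each option against A * s:
  A. A·s: ✓ matches
  B. mA·h: ✓ matches
  C. V·s: ✗ does not match
  D. C/s: ✗ does not match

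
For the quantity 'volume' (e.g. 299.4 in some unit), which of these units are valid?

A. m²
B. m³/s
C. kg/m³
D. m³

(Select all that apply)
D

volume has SI base units: m^3

Checking each option against m^3:
  A. m²: ✗ does not match
  B. m³/s: ✗ does not match
  C. kg/m³: ✗ does not match
  D. m³: ✓ matches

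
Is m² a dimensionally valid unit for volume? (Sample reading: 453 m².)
No

volume has SI base units: m^3
m² does NOT reduce to m^3; a valid unit for volume would be e.g. m³.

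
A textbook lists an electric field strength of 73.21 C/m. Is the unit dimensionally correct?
No

electric field strength has SI base units: kg * m / (A * s^3)
C/m does NOT reduce to kg * m / (A * s^3); a valid unit for electric field strength would be e.g. V/m.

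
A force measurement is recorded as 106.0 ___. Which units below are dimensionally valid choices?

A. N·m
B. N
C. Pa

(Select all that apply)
B

force has SI base units: kg * m / s^2

Checking each option against kg * m / s^2:
  A. N·m: ✗ does not match
  B. N: ✓ matches
  C. Pa: ✗ does not match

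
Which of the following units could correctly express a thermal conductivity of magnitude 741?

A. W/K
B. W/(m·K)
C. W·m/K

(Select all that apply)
B

thermal conductivity has SI base units: kg * m / (s^3 * K)

Checking each option against kg * m / (s^3 * K):
  A. W/K: ✗ does not match
  B. W/(m·K): ✓ matches
  C. W·m/K: ✗ does not match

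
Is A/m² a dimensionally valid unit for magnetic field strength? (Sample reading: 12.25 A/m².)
No

magnetic field strength has SI base units: A / m
A/m² does NOT reduce to A / m; a valid unit for magnetic field strength would be e.g. A/m.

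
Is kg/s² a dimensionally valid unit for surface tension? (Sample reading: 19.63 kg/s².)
Yes

surface tension has SI base units: kg / s^2
kg/s² reduces to the same SI base units, so it is a valid unit for surface tension.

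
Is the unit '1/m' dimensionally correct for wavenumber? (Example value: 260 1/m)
Yes

wavenumber has SI base units: 1 / m
1/m reduces to the same SI base units, so it is a valid unit for wavenumber.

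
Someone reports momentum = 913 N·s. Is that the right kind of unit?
Yes

momentum has SI base units: kg * m / s
N·s reduces to the same SI base units, so it is a valid unit for momentum.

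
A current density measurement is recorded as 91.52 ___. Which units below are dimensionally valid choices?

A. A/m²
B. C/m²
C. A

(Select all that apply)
A

current density has SI base units: A / m^2

Checking each option against A / m^2:
  A. A/m²: ✓ matches
  B. C/m²: ✗ does not match
  C. A: ✗ does not match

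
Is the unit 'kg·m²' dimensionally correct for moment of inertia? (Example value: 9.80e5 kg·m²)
Yes

moment of inertia has SI base units: kg * m^2
kg·m² reduces to the same SI base units, so it is a valid unit for moment of inertia.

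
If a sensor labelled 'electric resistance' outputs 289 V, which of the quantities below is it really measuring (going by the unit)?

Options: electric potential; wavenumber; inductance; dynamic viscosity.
electric potential

electric resistance should have units dimensionally equivalent to kg * m^2 / (A^2 * s^3) (e.g. Ω).
The given unit 'V' reduces to kg * m^2 / (A * s^3). Of the listed options, that is the dimensionality of electric potential.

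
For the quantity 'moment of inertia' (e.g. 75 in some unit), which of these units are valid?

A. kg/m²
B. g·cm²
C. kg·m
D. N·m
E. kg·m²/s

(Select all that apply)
B

moment of inertia has SI base units: kg * m^2

Checking each option against kg * m^2:
  A. kg/m²: ✗ does not match
  B. g·cm²: ✓ matches
  C. kg·m: ✗ does not match
  D. N·m: ✗ does not match
  E. kg·m²/s: ✗ does not match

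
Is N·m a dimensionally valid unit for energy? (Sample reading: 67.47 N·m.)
Yes

energy has SI base units: kg * m^2 / s^2
N·m reduces to the same SI base units, so it is a valid unit for energy.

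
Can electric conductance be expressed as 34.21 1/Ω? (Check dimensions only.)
Yes

electric conductance has SI base units: A^2 * s^3 / (kg * m^2)
1/Ω reduces to the same SI base units, so it is a valid unit for electric conductance.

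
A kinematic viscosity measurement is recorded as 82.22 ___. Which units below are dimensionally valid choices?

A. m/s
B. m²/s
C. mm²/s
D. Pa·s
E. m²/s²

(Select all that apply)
B, C

kinematic viscosity has SI base units: m^2 / s

Checking each option against m^2 / s:
  A. m/s: ✗ does not match
  B. m²/s: ✓ matches
  C. mm²/s: ✓ matches
  D. Pa·s: ✗ does not match
  E. m²/s²: ✗ does not match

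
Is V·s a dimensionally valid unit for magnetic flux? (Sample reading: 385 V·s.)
Yes

magnetic flux has SI base units: kg * m^2 / (A * s^2)
V·s reduces to the same SI base units, so it is a valid unit for magnetic flux.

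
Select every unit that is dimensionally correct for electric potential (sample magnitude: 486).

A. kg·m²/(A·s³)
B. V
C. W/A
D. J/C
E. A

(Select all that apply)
A, B, C, D

electric potential has SI base units: kg * m^2 / (A * s^3)

Checking each option against kg * m^2 / (A * s^3):
  A. kg·m²/(A·s³): ✓ matches
  B. V: ✓ matches
  C. W/A: ✓ matches
  D. J/C: ✓ matches
  E. A: ✗ does not match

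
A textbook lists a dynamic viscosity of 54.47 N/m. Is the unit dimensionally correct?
No

dynamic viscosity has SI base units: kg / (m * s)
N/m does NOT reduce to kg / (m * s); a valid unit for dynamic viscosity would be e.g. Pa·s.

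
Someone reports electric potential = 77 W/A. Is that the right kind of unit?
Yes

electric potential has SI base units: kg * m^2 / (A * s^3)
W/A reduces to the same SI base units, so it is a valid unit for electric potential.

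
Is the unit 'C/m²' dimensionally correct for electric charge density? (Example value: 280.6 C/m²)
No

electric charge density has SI base units: A * s / m^3
C/m² does NOT reduce to A * s / m^3; a valid unit for electric charge density would be e.g. C/m³.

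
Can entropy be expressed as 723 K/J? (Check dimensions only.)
No

entropy has SI base units: kg * m^2 / (s^2 * K)
K/J does NOT reduce to kg * m^2 / (s^2 * K); a valid unit for entropy would be e.g. J/K.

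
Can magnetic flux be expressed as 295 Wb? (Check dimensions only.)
Yes

magnetic flux has SI base units: kg * m^2 / (A * s^2)
Wb reduces to the same SI base units, so it is a valid unit for magnetic flux.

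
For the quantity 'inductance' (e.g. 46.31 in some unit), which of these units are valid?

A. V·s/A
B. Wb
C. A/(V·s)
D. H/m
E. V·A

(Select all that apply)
A

inductance has SI base units: kg * m^2 / (A^2 * s^2)

Checking each option against kg * m^2 / (A^2 * s^2):
  A. V·s/A: ✓ matches
  B. Wb: ✗ does not match
  C. A/(V·s): ✗ does not match
  D. H/m: ✗ does not match
  E. V·A: ✗ does not match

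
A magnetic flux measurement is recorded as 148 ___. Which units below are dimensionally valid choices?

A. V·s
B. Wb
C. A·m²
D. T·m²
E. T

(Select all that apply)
A, B, D

magnetic flux has SI base units: kg * m^2 / (A * s^2)

Checking each option against kg * m^2 / (A * s^2):
  A. V·s: ✓ matches
  B. Wb: ✓ matches
  C. A·m²: ✗ does not match
  D. T·m²: ✓ matches
  E. T: ✗ does not match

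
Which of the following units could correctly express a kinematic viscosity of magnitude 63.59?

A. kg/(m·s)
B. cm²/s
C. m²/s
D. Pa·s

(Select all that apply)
B, C

kinematic viscosity has SI base units: m^2 / s

Checking each option against m^2 / s:
  A. kg/(m·s): ✗ does not match
  B. cm²/s: ✓ matches
  C. m²/s: ✓ matches
  D. Pa·s: ✗ does not match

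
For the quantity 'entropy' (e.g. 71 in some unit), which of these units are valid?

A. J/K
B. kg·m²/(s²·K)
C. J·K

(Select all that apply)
A, B

entropy has SI base units: kg * m^2 / (s^2 * K)

Checking each option against kg * m^2 / (s^2 * K):
  A. J/K: ✓ matches
  B. kg·m²/(s²·K): ✓ matches
  C. J·K: ✗ does not match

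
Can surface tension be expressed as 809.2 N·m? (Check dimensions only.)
No

surface tension has SI base units: kg / s^2
N·m does NOT reduce to kg / s^2; a valid unit for surface tension would be e.g. N/m.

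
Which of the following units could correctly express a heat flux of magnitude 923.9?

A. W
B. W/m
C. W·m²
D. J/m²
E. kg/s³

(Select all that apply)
E

heat flux has SI base units: kg / s^3

Checking each option against kg / s^3:
  A. W: ✗ does not match
  B. W/m: ✗ does not match
  C. W·m²: ✗ does not match
  D. J/m²: ✗ does not match
  E. kg/s³: ✓ matches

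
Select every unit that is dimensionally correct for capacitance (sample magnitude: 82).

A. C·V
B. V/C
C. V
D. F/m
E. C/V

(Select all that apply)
E

capacitance has SI base units: A^2 * s^4 / (kg * m^2)

Checking each option against A^2 * s^4 / (kg * m^2):
  A. C·V: ✗ does not match
  B. V/C: ✗ does not match
  C. V: ✗ does not match
  D. F/m: ✗ does not match
  E. C/V: ✓ matches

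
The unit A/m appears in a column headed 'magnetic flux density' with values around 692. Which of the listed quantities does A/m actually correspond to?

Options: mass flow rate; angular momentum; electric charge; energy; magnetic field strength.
magnetic field strength

magnetic flux density should have units dimensionally equivalent to kg / (A * s^2) (e.g. T).
The given unit 'A/m' reduces to A / m. Of the listed options, that is the dimensionality of magnetic field strength.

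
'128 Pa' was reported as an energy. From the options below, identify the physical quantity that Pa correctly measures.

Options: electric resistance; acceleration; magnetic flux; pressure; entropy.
pressure

energy should have units dimensionally equivalent to kg * m^2 / s^2 (e.g. J).
The given unit 'Pa' reduces to kg / (m * s^2). Of the listed options, that is the dimensionality of pressure.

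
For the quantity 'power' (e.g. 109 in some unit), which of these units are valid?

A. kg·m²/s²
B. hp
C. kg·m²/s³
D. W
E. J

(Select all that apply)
B, C, D

power has SI base units: kg * m^2 / s^3

Checking each option against kg * m^2 / s^3:
  A. kg·m²/s²: ✗ does not match
  B. hp: ✓ matches
  C. kg·m²/s³: ✓ matches
  D. W: ✓ matches
  E. J: ✗ does not match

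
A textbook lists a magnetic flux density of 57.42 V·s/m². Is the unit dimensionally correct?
Yes

magnetic flux density has SI base units: kg / (A * s^2)
V·s/m² reduces to the same SI base units, so it is a valid unit for magnetic flux density.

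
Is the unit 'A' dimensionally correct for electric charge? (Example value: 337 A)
No

electric charge has SI base units: A * s
A does NOT reduce to A * s; a valid unit for electric charge would be e.g. C.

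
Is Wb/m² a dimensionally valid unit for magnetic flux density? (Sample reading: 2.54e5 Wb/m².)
Yes

magnetic flux density has SI base units: kg / (A * s^2)
Wb/m² reduces to the same SI base units, so it is a valid unit for magnetic flux density.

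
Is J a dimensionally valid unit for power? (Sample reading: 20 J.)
No

power has SI base units: kg * m^2 / s^3
J does NOT reduce to kg * m^2 / s^3; a valid unit for power would be e.g. W.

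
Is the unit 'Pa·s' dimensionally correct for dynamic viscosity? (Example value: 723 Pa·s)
Yes

dynamic viscosity has SI base units: kg / (m * s)
Pa·s reduces to the same SI base units, so it is a valid unit for dynamic viscosity.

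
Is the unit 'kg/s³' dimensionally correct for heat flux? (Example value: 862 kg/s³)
Yes

heat flux has SI base units: kg / s^3
kg/s³ reduces to the same SI base units, so it is a valid unit for heat flux.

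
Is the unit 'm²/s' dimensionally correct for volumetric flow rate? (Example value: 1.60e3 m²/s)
No

volumetric flow rate has SI base units: m^3 / s
m²/s does NOT reduce to m^3 / s; a valid unit for volumetric flow rate would be e.g. m³/s.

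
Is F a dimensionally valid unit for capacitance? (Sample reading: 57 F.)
Yes

capacitance has SI base units: A^2 * s^4 / (kg * m^2)
F reduces to the same SI base units, so it is a valid unit for capacitance.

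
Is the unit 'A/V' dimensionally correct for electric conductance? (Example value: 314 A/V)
Yes

electric conductance has SI base units: A^2 * s^3 / (kg * m^2)
A/V reduces to the same SI base units, so it is a valid unit for electric conductance.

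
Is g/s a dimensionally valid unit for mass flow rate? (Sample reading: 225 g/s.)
Yes

mass flow rate has SI base units: kg / s
g/s reduces to the same SI base units, so it is a valid unit for mass flow rate.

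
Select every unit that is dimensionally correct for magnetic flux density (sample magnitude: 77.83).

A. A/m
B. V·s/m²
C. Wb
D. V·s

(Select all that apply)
B

magnetic flux density has SI base units: kg / (A * s^2)

Checking each option against kg / (A * s^2):
  A. A/m: ✗ does not match
  B. V·s/m²: ✓ matches
  C. Wb: ✗ does not match
  D. V·s: ✗ does not match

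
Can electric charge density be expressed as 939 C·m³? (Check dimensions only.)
No

electric charge density has SI base units: A * s / m^3
C·m³ does NOT reduce to A * s / m^3; a valid unit for electric charge density would be e.g. C/m³.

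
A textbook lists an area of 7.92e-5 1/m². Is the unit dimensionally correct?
No

area has SI base units: m^2
1/m² does NOT reduce to m^2; a valid unit for area would be e.g. m².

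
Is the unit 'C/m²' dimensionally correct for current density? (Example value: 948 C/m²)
No

current density has SI base units: A / m^2
C/m² does NOT reduce to A / m^2; a valid unit for current density would be e.g. A/m².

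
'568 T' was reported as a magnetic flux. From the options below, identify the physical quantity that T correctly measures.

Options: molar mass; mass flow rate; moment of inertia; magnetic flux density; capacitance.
magnetic flux density

magnetic flux should have units dimensionally equivalent to kg * m^2 / (A * s^2) (e.g. Wb).
The given unit 'T' reduces to kg / (A * s^2). Of the listed options, that is the dimensionality of magnetic flux density.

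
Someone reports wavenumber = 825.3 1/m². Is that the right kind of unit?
No

wavenumber has SI base units: 1 / m
1/m² does NOT reduce to 1 / m; a valid unit for wavenumber would be e.g. 1/m.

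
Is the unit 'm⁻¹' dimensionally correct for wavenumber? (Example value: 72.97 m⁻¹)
Yes

wavenumber has SI base units: 1 / m
m⁻¹ reduces to the same SI base units, so it is a valid unit for wavenumber.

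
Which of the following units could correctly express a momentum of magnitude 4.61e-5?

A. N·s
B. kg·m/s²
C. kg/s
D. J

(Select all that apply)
A

momentum has SI base units: kg * m / s

Checking each option against kg * m / s:
  A. N·s: ✓ matches
  B. kg·m/s²: ✗ does not match
  C. kg/s: ✗ does not match
  D. J: ✗ does not match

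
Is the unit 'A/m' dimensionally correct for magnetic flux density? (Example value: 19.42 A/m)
No

magnetic flux density has SI base units: kg / (A * s^2)
A/m does NOT reduce to kg / (A * s^2); a valid unit for magnetic flux density would be e.g. T.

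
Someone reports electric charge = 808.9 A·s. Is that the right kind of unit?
Yes

electric charge has SI base units: A * s
A·s reduces to the same SI base units, so it is a valid unit for electric charge.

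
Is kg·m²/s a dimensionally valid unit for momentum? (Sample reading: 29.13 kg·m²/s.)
No

momentum has SI base units: kg * m / s
kg·m²/s does NOT reduce to kg * m / s; a valid unit for momentum would be e.g. kg·m/s.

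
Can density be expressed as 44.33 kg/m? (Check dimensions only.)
No

density has SI base units: kg / m^3
kg/m does NOT reduce to kg / m^3; a valid unit for density would be e.g. kg/m³.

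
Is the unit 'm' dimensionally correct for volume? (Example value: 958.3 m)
No

volume has SI base units: m^3
m does NOT reduce to m^3; a valid unit for volume would be e.g. m³.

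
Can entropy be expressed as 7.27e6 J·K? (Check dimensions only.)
No

entropy has SI base units: kg * m^2 / (s^2 * K)
J·K does NOT reduce to kg * m^2 / (s^2 * K); a valid unit for entropy would be e.g. J/K.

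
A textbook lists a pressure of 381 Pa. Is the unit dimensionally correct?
Yes

pressure has SI base units: kg / (m * s^2)
Pa reduces to the same SI base units, so it is a valid unit for pressure.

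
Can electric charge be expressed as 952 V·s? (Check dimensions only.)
No

electric charge has SI base units: A * s
V·s does NOT reduce to A * s; a valid unit for electric charge would be e.g. C.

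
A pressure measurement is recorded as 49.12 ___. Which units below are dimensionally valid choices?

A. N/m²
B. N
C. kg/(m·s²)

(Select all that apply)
A, C

pressure has SI base units: kg / (m * s^2)

Checking each option against kg / (m * s^2):
  A. N/m²: ✓ matches
  B. N: ✗ does not match
  C. kg/(m·s²): ✓ matches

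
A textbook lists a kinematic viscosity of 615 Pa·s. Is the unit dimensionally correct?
No

kinematic viscosity has SI base units: m^2 / s
Pa·s does NOT reduce to m^2 / s; a valid unit for kinematic viscosity would be e.g. m²/s.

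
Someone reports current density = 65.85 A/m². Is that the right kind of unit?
Yes

current density has SI base units: A / m^2
A/m² reduces to the same SI base units, so it is a valid unit for current density.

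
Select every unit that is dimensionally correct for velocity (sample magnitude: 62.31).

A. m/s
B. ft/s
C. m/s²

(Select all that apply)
A, B

velocity has SI base units: m / s

Checking each option against m / s:
  A. m/s: ✓ matches
  B. ft/s: ✓ matches
  C. m/s²: ✗ does not match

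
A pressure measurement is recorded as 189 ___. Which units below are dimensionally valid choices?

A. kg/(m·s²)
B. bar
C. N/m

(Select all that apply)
A, B

pressure has SI base units: kg / (m * s^2)

Checking each option against kg / (m * s^2):
  A. kg/(m·s²): ✓ matches
  B. bar: ✓ matches
  C. N/m: ✗ does not match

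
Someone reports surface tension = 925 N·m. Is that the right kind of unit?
No

surface tension has SI base units: kg / s^2
N·m does NOT reduce to kg / s^2; a valid unit for surface tension would be e.g. N/m.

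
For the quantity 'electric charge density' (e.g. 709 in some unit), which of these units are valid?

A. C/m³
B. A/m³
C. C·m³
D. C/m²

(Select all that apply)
A

electric charge density has SI base units: A * s / m^3

Checking each option against A * s / m^3:
  A. C/m³: ✓ matches
  B. A/m³: ✗ does not match
  C. C·m³: ✗ does not match
  D. C/m²: ✗ does not match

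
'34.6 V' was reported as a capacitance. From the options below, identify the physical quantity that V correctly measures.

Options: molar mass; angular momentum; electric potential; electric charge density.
electric potential

capacitance should have units dimensionally equivalent to A^2 * s^4 / (kg * m^2) (e.g. F).
The given unit 'V' reduces to kg * m^2 / (A * s^3). Of the listed options, that is the dimensionality of electric potential.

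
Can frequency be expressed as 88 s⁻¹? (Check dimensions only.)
Yes

frequency has SI base units: 1 / s
s⁻¹ reduces to the same SI base units, so it is a valid unit for frequency.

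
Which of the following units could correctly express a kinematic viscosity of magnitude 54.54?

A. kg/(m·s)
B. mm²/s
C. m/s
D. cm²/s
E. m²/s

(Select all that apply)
B, D, E

kinematic viscosity has SI base units: m^2 / s

Checking each option against m^2 / s:
  A. kg/(m·s): ✗ does not match
  B. mm²/s: ✓ matches
  C. m/s: ✗ does not match
  D. cm²/s: ✓ matches
  E. m²/s: ✓ matches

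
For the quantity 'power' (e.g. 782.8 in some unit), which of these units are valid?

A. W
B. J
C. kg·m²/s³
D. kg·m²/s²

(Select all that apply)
A, C

power has SI base units: kg * m^2 / s^3

Checking each option against kg * m^2 / s^3:
  A. W: ✓ matches
  B. J: ✗ does not match
  C. kg·m²/s³: ✓ matches
  D. kg·m²/s²: ✗ does not match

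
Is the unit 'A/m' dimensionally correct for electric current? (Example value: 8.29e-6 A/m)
No

electric current has SI base units: A
A/m does NOT reduce to A; a valid unit for electric current would be e.g. A.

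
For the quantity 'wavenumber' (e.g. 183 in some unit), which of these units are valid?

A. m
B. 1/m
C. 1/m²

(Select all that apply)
B

wavenumber has SI base units: 1 / m

Checking each option against 1 / m:
  A. m: ✗ does not match
  B. 1/m: ✓ matches
  C. 1/m²: ✗ does not match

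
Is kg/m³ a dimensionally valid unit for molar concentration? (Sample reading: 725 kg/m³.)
No

molar concentration has SI base units: mol / m^3
kg/m³ does NOT reduce to mol / m^3; a valid unit for molar concentration would be e.g. mol/m³.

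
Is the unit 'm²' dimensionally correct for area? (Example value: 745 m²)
Yes

area has SI base units: m^2
m² reduces to the same SI base units, so it is a valid unit for area.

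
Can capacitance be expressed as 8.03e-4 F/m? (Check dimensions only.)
No

capacitance has SI base units: A^2 * s^4 / (kg * m^2)
F/m does NOT reduce to A^2 * s^4 / (kg * m^2); a valid unit for capacitance would be e.g. F.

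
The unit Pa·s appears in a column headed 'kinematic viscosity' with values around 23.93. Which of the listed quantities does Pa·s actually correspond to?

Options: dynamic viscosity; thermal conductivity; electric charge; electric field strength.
dynamic viscosity

kinematic viscosity should have units dimensionally equivalent to m^2 / s (e.g. m²/s).
The given unit 'Pa·s' reduces to kg / (m * s). Of the listed options, that is the dimensionality of dynamic viscosity.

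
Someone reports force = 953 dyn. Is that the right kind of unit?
Yes

force has SI base units: kg * m / s^2
dyn reduces to the same SI base units, so it is a valid unit for force.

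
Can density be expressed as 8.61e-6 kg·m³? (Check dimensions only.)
No

density has SI base units: kg / m^3
kg·m³ does NOT reduce to kg / m^3; a valid unit for density would be e.g. kg/m³.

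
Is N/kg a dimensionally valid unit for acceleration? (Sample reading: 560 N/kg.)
Yes

acceleration has SI base units: m / s^2
N/kg reduces to the same SI base units, so it is a valid unit for acceleration.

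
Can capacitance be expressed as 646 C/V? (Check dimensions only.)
Yes

capacitance has SI base units: A^2 * s^4 / (kg * m^2)
C/V reduces to the same SI base units, so it is a valid unit for capacitance.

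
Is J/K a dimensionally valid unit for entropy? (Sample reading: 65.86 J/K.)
Yes

entropy has SI base units: kg * m^2 / (s^2 * K)
J/K reduces to the same SI base units, so it is a valid unit for entropy.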